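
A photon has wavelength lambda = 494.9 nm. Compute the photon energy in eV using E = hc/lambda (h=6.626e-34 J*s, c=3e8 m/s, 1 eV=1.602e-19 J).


E = hc / lambda
= (6.626e-34)(3e8) / (494.9e-9)
= 1.9878e-25 / 4.9490e-07
= 4.0166e-19 J
Converting to eV: 4.0166e-19 / 1.602e-19
= 2.5072 eV

2.5072


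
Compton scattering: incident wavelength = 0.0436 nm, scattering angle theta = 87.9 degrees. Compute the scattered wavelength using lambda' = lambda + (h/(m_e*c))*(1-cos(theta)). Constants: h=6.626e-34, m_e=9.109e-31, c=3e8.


Compton wavelength: h/(m_e*c) = 2.4247e-12 m
d_lambda = 2.4247e-12 * (1 - cos(87.9 deg))
= 2.4247e-12 * 0.963356
= 2.3359e-12 m = 0.002336 nm
lambda' = 0.0436 + 0.002336
= 0.045936 nm

0.045936


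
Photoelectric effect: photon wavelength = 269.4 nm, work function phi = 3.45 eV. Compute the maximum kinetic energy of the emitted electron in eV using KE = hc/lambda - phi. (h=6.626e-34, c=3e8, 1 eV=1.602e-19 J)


E_photon = hc / lambda
= (6.626e-34)(3e8) / (269.4e-9)
= 7.3786e-19 J
= 4.6059 eV
KE = E_photon - phi
= 4.6059 - 3.45
= 1.1559 eV

1.1559


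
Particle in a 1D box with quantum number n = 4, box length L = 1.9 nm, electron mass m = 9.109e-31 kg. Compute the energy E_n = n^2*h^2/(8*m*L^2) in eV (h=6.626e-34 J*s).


E = n^2 * h^2 / (8 * m * L^2)
= 4^2 * (6.626e-34)^2 / (8 * 9.109e-31 * (1.9e-9)^2)
= 16 * 4.3904e-67 / (8 * 9.109e-31 * 3.6100e-18)
= 2.6703e-19 J
= 1.6668 eV

1.6668


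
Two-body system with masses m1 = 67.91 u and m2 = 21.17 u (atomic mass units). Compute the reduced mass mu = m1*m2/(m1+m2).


mu = m1 * m2 / (m1 + m2)
= 67.91 * 21.17 / (67.91 + 21.17)
= 1437.6547 / 89.08
= 16.1389 u

16.1389


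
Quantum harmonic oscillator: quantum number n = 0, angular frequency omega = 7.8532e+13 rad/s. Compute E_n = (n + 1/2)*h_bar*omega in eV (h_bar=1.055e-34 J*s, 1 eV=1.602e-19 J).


E = (n + 1/2) * h_bar * omega
= (0 + 0.5) * 1.055e-34 * 7.8532e+13
= 0.5 * 8.2851e-21
= 4.1426e-21 J
= 0.0259 eV

0.0259


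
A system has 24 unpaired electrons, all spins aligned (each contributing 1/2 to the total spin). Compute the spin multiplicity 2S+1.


Total spin S = N * (1/2) = 24 * 0.5 = 12.0
Spin multiplicity = 2S + 1
= 2 * 12.0 + 1
= 25

25


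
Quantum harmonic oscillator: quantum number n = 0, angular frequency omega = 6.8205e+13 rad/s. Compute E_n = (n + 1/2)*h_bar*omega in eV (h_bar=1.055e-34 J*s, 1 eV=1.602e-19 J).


E = (n + 1/2) * h_bar * omega
= (0 + 0.5) * 1.055e-34 * 6.8205e+13
= 0.5 * 7.1956e-21
= 3.5978e-21 J
= 0.0225 eV

0.0225


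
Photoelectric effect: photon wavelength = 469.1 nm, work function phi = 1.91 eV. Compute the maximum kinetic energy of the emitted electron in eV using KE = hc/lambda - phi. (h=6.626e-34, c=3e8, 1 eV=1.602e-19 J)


E_photon = hc / lambda
= (6.626e-34)(3e8) / (469.1e-9)
= 4.2375e-19 J
= 2.6451 eV
KE = E_photon - phi
= 2.6451 - 1.91
= 0.7351 eV

0.7351


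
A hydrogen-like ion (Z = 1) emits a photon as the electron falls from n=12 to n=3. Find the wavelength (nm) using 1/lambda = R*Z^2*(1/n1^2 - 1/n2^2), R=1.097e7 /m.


1/lambda = R * Z^2 * (1/n1^2 - 1/n2^2)
= 1.097e7 * 1^2 * (1/3^2 - 1/12^2)
= 1.097e7 * 1 * (0.111111 - 0.006944)
= 1.1427e+06 /m
lambda = 1 / 1.1427e+06
= 875.1139 nm

875.1139


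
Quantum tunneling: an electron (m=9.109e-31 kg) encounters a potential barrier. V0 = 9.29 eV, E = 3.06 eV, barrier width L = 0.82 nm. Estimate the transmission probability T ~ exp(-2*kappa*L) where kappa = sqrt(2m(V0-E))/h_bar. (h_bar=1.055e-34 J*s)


V0 - E = 6.23 eV = 9.9805e-19 J
kappa = sqrt(2 * m * (V0-E)) / h_bar
= sqrt(2 * 9.109e-31 * 9.9805e-19) / 1.055e-34
= 1.2781e+10 /m
2*kappa*L = 2 * 1.2781e+10 * 0.82e-9
= 20.9612
T = exp(-20.9612) = 7.882213e-10

7.882213e-10


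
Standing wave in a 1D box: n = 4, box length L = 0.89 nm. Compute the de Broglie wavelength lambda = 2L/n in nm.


lambda = 2L / n
= 2 * 0.89 / 4
= 1.78 / 4
= 0.445 nm

0.445


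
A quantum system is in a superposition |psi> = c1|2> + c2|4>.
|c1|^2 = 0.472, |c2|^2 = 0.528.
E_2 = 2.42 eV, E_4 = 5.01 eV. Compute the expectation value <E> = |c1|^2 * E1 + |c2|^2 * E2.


<E> = |c1|^2 * E1 + |c2|^2 * E2
= 0.472 * 2.42 + 0.528 * 5.01
= 1.1422 + 2.6453
= 3.7875 eV

3.7875


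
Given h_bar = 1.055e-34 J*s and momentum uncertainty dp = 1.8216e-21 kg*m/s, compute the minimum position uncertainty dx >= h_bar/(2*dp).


dx = h_bar / (2 * dp)
= 1.055e-34 / (2 * 1.8216e-21)
= 1.055e-34 / 3.6432e-21
= 2.8958e-14 m

2.8958e-14


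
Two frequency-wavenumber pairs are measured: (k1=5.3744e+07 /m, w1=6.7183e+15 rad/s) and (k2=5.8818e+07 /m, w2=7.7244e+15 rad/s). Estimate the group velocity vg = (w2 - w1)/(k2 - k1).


vg = (w2 - w1) / (k2 - k1)
= (7.7244e+15 - 6.7183e+15) / (5.8818e+07 - 5.3744e+07)
= 1.0061e+15 / 5.0740e+06
= 1.9829e+08 m/s

1.9829e+08


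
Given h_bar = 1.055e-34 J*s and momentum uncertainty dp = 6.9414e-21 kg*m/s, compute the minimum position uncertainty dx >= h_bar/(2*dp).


dx = h_bar / (2 * dp)
= 1.055e-34 / (2 * 6.9414e-21)
= 1.055e-34 / 1.3883e-20
= 7.5993e-15 m

7.5993e-15


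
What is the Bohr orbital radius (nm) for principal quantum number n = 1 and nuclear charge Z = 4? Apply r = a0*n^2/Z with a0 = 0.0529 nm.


r = a0 * n^2 / Z
= 0.0529 * 1^2 / 4
= 0.0529 * 1 / 4
= 0.0132 nm

0.0132


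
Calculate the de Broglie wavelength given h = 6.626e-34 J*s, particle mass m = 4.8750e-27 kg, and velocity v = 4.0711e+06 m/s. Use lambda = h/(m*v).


lambda = h / (m * v)
= 6.626e-34 / (4.8750e-27 * 4.0711e+06)
= 6.626e-34 / 1.9847e-20
= 3.3386e-14 m

3.3386e-14


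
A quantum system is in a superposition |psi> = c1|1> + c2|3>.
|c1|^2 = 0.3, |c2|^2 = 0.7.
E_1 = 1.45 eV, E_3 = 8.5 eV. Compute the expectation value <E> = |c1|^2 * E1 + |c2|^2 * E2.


<E> = |c1|^2 * E1 + |c2|^2 * E2
= 0.3 * 1.45 + 0.7 * 8.5
= 0.435 + 5.95
= 6.385 eV

6.385


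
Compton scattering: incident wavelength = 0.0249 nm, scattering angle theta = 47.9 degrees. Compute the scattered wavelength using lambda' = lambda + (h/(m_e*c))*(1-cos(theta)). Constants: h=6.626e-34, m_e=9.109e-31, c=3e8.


Compton wavelength: h/(m_e*c) = 2.4247e-12 m
d_lambda = 2.4247e-12 * (1 - cos(47.9 deg))
= 2.4247e-12 * 0.329573
= 7.9912e-13 m = 0.000799 nm
lambda' = 0.0249 + 0.000799
= 0.025699 nm

0.025699


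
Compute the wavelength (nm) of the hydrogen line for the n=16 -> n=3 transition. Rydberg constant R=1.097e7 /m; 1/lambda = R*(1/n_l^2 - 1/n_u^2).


1/lambda = R * (1/n_l^2 - 1/n_u^2)
= 1.097e7 * (1/3^2 - 1/16^2)
= 1.097e7 * (0.111111 - 0.003906)
= 1.097e7 * 0.107205
= 1.1760e+06 /m
lambda = 1 / 1.1760e+06 = 850.3131 nm

850.3131


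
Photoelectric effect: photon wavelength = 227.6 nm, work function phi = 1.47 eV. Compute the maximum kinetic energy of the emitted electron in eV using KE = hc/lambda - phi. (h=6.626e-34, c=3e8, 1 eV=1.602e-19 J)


E_photon = hc / lambda
= (6.626e-34)(3e8) / (227.6e-9)
= 8.7337e-19 J
= 5.4518 eV
KE = E_photon - phi
= 5.4518 - 1.47
= 3.9818 eV

3.9818


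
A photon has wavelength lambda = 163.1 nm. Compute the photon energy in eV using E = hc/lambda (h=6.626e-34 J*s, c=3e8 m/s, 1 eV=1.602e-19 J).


E = hc / lambda
= (6.626e-34)(3e8) / (163.1e-9)
= 1.9878e-25 / 1.6310e-07
= 1.2188e-18 J
Converting to eV: 1.2188e-18 / 1.602e-19
= 7.6077 eV

7.6077


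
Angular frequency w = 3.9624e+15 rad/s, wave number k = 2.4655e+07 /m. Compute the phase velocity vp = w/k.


vp = w / k
= 3.9624e+15 / 2.4655e+07
= 1.6071e+08 m/s

1.6071e+08


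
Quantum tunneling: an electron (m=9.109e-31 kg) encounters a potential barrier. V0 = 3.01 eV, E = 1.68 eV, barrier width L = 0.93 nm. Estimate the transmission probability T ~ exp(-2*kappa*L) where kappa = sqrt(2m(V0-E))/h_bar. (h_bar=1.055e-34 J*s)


V0 - E = 1.33 eV = 2.1307e-19 J
kappa = sqrt(2 * m * (V0-E)) / h_bar
= sqrt(2 * 9.109e-31 * 2.1307e-19) / 1.055e-34
= 5.9055e+09 /m
2*kappa*L = 2 * 5.9055e+09 * 0.93e-9
= 10.9842
T = exp(-10.9842) = 1.696791e-05

1.696791e-05


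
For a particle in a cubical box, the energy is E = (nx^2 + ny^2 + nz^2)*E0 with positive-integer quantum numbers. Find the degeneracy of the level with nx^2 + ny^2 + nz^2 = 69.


Enumerate all (nx, ny, nz) with nx^2 + ny^2 + nz^2 = 69:
(1,2,8)
(1,8,2)
(2,1,8)
(2,4,7)
(2,7,4)
(2,8,1)
(4,2,7)
(4,7,2)
(7,2,4)
(7,4,2)
(8,1,2)
(8,2,1)
Total degeneracy = 12

12


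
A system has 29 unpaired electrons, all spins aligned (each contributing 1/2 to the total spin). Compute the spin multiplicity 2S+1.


Total spin S = N * (1/2) = 29 * 0.5 = 14.5
Spin multiplicity = 2S + 1
= 2 * 14.5 + 1
= 30

30


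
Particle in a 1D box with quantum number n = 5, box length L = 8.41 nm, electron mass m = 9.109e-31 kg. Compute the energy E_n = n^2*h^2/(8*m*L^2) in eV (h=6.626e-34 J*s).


E = n^2 * h^2 / (8 * m * L^2)
= 5^2 * (6.626e-34)^2 / (8 * 9.109e-31 * (8.41e-9)^2)
= 25 * 4.3904e-67 / (8 * 9.109e-31 * 7.0728e-17)
= 2.1296e-20 J
= 0.1329 eV

0.1329


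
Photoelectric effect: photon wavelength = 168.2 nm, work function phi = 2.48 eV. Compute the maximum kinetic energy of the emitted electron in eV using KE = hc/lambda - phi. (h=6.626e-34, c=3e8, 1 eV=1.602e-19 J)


E_photon = hc / lambda
= (6.626e-34)(3e8) / (168.2e-9)
= 1.1818e-18 J
= 7.3771 eV
KE = E_photon - phi
= 7.3771 - 2.48
= 4.8971 eV

4.8971


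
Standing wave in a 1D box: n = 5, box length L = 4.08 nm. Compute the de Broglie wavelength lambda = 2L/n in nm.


lambda = 2L / n
= 2 * 4.08 / 5
= 8.16 / 5
= 1.632 nm

1.632


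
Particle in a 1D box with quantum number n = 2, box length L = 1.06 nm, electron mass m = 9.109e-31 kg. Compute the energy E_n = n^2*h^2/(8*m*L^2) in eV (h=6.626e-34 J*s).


E = n^2 * h^2 / (8 * m * L^2)
= 2^2 * (6.626e-34)^2 / (8 * 9.109e-31 * (1.06e-9)^2)
= 4 * 4.3904e-67 / (8 * 9.109e-31 * 1.1236e-18)
= 2.1448e-19 J
= 1.3388 eV

1.3388


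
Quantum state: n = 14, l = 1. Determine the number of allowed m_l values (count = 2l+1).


m_l ranges from -l to +l in integer steps
So m_l goes from -1 to +1
Count = 2l + 1 = 2*1 + 1
= 3

3


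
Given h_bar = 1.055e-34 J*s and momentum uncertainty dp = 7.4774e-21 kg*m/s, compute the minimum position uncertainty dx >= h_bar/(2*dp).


dx = h_bar / (2 * dp)
= 1.055e-34 / (2 * 7.4774e-21)
= 1.055e-34 / 1.4955e-20
= 7.0546e-15 m

7.0546e-15


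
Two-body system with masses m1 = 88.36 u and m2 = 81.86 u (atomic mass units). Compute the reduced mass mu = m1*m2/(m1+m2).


mu = m1 * m2 / (m1 + m2)
= 88.36 * 81.86 / (88.36 + 81.86)
= 7233.1496 / 170.22
= 42.4929 u

42.4929


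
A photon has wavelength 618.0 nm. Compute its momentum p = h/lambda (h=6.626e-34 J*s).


p = h / lambda
= 6.626e-34 / (618.0e-9)
= 6.626e-34 / 6.1800e-07
= 1.0722e-27 kg*m/s

1.0722e-27


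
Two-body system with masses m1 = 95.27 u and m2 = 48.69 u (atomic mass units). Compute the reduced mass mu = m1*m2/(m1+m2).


mu = m1 * m2 / (m1 + m2)
= 95.27 * 48.69 / (95.27 + 48.69)
= 4638.6963 / 143.96
= 32.2221 u

32.2221


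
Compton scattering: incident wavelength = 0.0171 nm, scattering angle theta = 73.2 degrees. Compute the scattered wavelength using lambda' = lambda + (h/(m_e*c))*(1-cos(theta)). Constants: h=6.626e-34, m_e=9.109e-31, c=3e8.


Compton wavelength: h/(m_e*c) = 2.4247e-12 m
d_lambda = 2.4247e-12 * (1 - cos(73.2 deg))
= 2.4247e-12 * 0.710968
= 1.7239e-12 m = 0.001724 nm
lambda' = 0.0171 + 0.001724
= 0.018824 nm

0.018824


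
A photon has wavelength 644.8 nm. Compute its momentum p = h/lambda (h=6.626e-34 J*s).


p = h / lambda
= 6.626e-34 / (644.8e-9)
= 6.626e-34 / 6.4480e-07
= 1.0276e-27 kg*m/s

1.0276e-27


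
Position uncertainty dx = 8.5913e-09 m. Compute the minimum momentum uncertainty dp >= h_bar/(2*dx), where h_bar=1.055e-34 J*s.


dp = h_bar / (2 * dx)
= 1.055e-34 / (2 * 8.5913e-09)
= 1.055e-34 / 1.7183e-08
= 6.1399e-27 kg*m/s

6.1399e-27


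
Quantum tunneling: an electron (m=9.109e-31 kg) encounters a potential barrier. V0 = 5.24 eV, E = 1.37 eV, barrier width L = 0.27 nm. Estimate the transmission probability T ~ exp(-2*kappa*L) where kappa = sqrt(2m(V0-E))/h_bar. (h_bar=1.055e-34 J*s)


V0 - E = 3.87 eV = 6.1997e-19 J
kappa = sqrt(2 * m * (V0-E)) / h_bar
= sqrt(2 * 9.109e-31 * 6.1997e-19) / 1.055e-34
= 1.0074e+10 /m
2*kappa*L = 2 * 1.0074e+10 * 0.27e-9
= 5.4397
T = exp(-5.4397) = 4.340598e-03

4.340598e-03


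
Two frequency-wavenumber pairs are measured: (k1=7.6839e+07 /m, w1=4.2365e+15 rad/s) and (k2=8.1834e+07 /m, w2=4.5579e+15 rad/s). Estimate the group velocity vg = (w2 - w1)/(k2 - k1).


vg = (w2 - w1) / (k2 - k1)
= (4.5579e+15 - 4.2365e+15) / (8.1834e+07 - 7.6839e+07)
= 3.2140e+14 / 4.9950e+06
= 6.4344e+07 m/s

6.4344e+07


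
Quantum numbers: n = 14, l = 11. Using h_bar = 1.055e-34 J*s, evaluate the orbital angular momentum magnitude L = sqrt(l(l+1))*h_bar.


L = sqrt(l*(l+1)) * h_bar
= sqrt(11 * 12) * 1.055e-34
= sqrt(132) * 1.055e-34
= 11.4891 * 1.055e-34
= 1.2121e-33 J*s

1.2121e-33


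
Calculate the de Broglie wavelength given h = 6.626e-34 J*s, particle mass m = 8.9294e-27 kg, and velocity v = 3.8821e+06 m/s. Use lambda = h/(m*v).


lambda = h / (m * v)
= 6.626e-34 / (8.9294e-27 * 3.8821e+06)
= 6.626e-34 / 3.4665e-20
= 1.9114e-14 m

1.9114e-14


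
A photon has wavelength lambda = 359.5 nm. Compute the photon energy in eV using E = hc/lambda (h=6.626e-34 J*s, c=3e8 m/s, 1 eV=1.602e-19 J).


E = hc / lambda
= (6.626e-34)(3e8) / (359.5e-9)
= 1.9878e-25 / 3.5950e-07
= 5.5293e-19 J
Converting to eV: 5.5293e-19 / 1.602e-19
= 3.4515 eV

3.4515


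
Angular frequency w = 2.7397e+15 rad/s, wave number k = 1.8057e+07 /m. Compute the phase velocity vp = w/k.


vp = w / k
= 2.7397e+15 / 1.8057e+07
= 1.5173e+08 m/s

1.5173e+08


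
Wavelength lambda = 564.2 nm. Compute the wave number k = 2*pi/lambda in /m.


k = 2 * pi / lambda
= 6.2832 / (564.2e-9)
= 6.2832 / 5.6420e-07
= 1.1136e+07 /m

1.1136e+07


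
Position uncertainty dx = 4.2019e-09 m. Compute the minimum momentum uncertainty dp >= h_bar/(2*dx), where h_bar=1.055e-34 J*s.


dp = h_bar / (2 * dx)
= 1.055e-34 / (2 * 4.2019e-09)
= 1.055e-34 / 8.4038e-09
= 1.2554e-26 kg*m/s

1.2554e-26


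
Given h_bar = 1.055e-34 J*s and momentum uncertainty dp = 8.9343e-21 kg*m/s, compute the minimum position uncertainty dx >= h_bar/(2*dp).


dx = h_bar / (2 * dp)
= 1.055e-34 / (2 * 8.9343e-21)
= 1.055e-34 / 1.7869e-20
= 5.9042e-15 m

5.9042e-15


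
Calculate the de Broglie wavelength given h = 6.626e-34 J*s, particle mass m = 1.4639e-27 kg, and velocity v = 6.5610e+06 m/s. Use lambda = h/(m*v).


lambda = h / (m * v)
= 6.626e-34 / (1.4639e-27 * 6.5610e+06)
= 6.626e-34 / 9.6046e-21
= 6.8987e-14 m

6.8987e-14


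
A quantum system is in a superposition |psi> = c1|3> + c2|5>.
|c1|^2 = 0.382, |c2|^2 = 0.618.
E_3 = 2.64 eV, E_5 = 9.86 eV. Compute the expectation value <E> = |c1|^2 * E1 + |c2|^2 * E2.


<E> = |c1|^2 * E1 + |c2|^2 * E2
= 0.382 * 2.64 + 0.618 * 9.86
= 1.0085 + 6.0935
= 7.102 eV

7.102


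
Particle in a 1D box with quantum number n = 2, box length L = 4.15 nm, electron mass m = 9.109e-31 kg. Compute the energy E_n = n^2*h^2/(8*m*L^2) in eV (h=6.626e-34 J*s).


E = n^2 * h^2 / (8 * m * L^2)
= 2^2 * (6.626e-34)^2 / (8 * 9.109e-31 * (4.15e-9)^2)
= 4 * 4.3904e-67 / (8 * 9.109e-31 * 1.7223e-17)
= 1.3993e-20 J
= 0.0873 eV

0.0873


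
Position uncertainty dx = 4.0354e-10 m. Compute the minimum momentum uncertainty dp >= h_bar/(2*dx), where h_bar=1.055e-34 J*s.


dp = h_bar / (2 * dx)
= 1.055e-34 / (2 * 4.0354e-10)
= 1.055e-34 / 8.0708e-10
= 1.3072e-25 kg*m/s

1.3072e-25


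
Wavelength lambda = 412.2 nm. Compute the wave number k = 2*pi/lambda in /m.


k = 2 * pi / lambda
= 6.2832 / (412.2e-9)
= 6.2832 / 4.1220e-07
= 1.5243e+07 /m

1.5243e+07


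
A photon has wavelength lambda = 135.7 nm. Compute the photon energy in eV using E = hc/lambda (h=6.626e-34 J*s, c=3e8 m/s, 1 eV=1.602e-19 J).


E = hc / lambda
= (6.626e-34)(3e8) / (135.7e-9)
= 1.9878e-25 / 1.3570e-07
= 1.4648e-18 J
Converting to eV: 1.4648e-18 / 1.602e-19
= 9.1439 eV

9.1439


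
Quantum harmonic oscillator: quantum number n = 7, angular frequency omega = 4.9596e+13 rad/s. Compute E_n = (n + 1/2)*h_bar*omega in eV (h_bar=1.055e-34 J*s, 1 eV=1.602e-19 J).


E = (n + 1/2) * h_bar * omega
= (7 + 0.5) * 1.055e-34 * 4.9596e+13
= 7.5 * 5.2324e-21
= 3.9243e-20 J
= 0.245 eV

0.245


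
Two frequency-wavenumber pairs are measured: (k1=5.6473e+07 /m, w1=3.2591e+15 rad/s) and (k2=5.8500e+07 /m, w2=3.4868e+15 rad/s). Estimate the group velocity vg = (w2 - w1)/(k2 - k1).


vg = (w2 - w1) / (k2 - k1)
= (3.4868e+15 - 3.2591e+15) / (5.8500e+07 - 5.6473e+07)
= 2.2770e+14 / 2.0270e+06
= 1.1233e+08 m/s

1.1233e+08


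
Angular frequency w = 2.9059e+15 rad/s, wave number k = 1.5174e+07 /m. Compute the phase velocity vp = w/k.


vp = w / k
= 2.9059e+15 / 1.5174e+07
= 1.9151e+08 m/s

1.9151e+08


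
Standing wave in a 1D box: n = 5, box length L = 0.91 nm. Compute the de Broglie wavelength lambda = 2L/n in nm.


lambda = 2L / n
= 2 * 0.91 / 5
= 1.82 / 5
= 0.364 nm

0.364


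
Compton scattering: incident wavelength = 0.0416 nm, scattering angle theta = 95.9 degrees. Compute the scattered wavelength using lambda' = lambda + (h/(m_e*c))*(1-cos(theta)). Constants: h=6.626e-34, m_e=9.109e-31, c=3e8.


Compton wavelength: h/(m_e*c) = 2.4247e-12 m
d_lambda = 2.4247e-12 * (1 - cos(95.9 deg))
= 2.4247e-12 * 1.102793
= 2.6740e-12 m = 0.002674 nm
lambda' = 0.0416 + 0.002674
= 0.044274 nm

0.044274


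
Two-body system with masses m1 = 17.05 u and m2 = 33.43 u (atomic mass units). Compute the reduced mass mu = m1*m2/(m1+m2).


mu = m1 * m2 / (m1 + m2)
= 17.05 * 33.43 / (17.05 + 33.43)
= 569.9815 / 50.48
= 11.2912 u

11.2912


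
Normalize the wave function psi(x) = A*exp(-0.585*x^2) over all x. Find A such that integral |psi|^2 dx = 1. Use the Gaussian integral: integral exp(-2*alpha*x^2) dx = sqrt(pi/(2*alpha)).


integral |psi|^2 dx = A^2 * sqrt(pi/(2*alpha)) = 1
A^2 = sqrt(2*alpha/pi)
= sqrt(2 * 0.585 / pi)
= 0.610264
A = sqrt(0.610264)
= 0.7812

0.7812


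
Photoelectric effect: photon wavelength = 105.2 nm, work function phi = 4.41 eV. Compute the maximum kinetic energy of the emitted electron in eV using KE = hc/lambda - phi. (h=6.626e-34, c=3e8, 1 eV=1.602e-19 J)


E_photon = hc / lambda
= (6.626e-34)(3e8) / (105.2e-9)
= 1.8895e-18 J
= 11.7949 eV
KE = E_photon - phi
= 11.7949 - 4.41
= 7.3849 eV

7.3849


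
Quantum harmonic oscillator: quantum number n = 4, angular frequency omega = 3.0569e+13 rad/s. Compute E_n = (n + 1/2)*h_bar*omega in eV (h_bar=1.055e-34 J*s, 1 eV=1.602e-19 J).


E = (n + 1/2) * h_bar * omega
= (4 + 0.5) * 1.055e-34 * 3.0569e+13
= 4.5 * 3.2250e-21
= 1.4513e-20 J
= 0.0906 eV

0.0906


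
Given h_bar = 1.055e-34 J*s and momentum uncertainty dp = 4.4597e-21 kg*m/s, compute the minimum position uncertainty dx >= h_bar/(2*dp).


dx = h_bar / (2 * dp)
= 1.055e-34 / (2 * 4.4597e-21)
= 1.055e-34 / 8.9194e-21
= 1.1828e-14 m

1.1828e-14


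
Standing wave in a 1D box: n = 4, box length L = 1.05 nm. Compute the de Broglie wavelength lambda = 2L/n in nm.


lambda = 2L / n
= 2 * 1.05 / 4
= 2.1 / 4
= 0.525 nm

0.525


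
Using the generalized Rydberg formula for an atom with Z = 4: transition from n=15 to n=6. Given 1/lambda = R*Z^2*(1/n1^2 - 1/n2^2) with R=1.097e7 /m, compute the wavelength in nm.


1/lambda = R * Z^2 * (1/n1^2 - 1/n2^2)
= 1.097e7 * 4^2 * (1/6^2 - 1/15^2)
= 1.097e7 * 16 * (0.027778 - 0.004444)
= 4.0955e+06 /m
lambda = 1 / 4.0955e+06
= 244.1724 nm

244.1724


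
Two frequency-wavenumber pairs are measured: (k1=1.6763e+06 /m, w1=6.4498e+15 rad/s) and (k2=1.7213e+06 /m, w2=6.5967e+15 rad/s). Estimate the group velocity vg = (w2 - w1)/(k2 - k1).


vg = (w2 - w1) / (k2 - k1)
= (6.5967e+15 - 6.4498e+15) / (1.7213e+06 - 1.6763e+06)
= 1.4690e+14 / 4.5000e+04
= 3.2644e+09 m/s

3.2644e+09


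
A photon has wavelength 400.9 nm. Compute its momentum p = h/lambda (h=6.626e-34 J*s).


p = h / lambda
= 6.626e-34 / (400.9e-9)
= 6.626e-34 / 4.0090e-07
= 1.6528e-27 kg*m/s

1.6528e-27


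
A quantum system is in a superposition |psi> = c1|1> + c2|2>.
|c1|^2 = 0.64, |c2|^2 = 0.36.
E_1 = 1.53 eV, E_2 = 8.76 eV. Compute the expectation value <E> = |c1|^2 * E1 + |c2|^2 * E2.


<E> = |c1|^2 * E1 + |c2|^2 * E2
= 0.64 * 1.53 + 0.36 * 8.76
= 0.9792 + 3.1536
= 4.1328 eV

4.1328


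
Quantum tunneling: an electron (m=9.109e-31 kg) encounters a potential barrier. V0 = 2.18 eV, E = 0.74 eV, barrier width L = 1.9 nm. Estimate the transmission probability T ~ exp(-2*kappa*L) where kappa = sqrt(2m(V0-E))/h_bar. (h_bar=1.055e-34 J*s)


V0 - E = 1.44 eV = 2.3069e-19 J
kappa = sqrt(2 * m * (V0-E)) / h_bar
= sqrt(2 * 9.109e-31 * 2.3069e-19) / 1.055e-34
= 6.1448e+09 /m
2*kappa*L = 2 * 6.1448e+09 * 1.9e-9
= 23.3504
T = exp(-23.3504) = 7.228663e-11

7.228663e-11


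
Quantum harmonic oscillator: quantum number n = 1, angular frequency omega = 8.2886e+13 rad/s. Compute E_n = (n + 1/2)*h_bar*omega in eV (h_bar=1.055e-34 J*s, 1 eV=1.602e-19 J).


E = (n + 1/2) * h_bar * omega
= (1 + 0.5) * 1.055e-34 * 8.2886e+13
= 1.5 * 8.7445e-21
= 1.3117e-20 J
= 0.0819 eV

0.0819


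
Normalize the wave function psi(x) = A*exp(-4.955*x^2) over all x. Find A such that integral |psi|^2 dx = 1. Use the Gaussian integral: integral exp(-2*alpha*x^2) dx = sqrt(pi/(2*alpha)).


integral |psi|^2 dx = A^2 * sqrt(pi/(2*alpha)) = 1
A^2 = sqrt(2*alpha/pi)
= sqrt(2 * 4.955 / pi)
= 1.776077
A = sqrt(1.776077)
= 1.3327

1.3327


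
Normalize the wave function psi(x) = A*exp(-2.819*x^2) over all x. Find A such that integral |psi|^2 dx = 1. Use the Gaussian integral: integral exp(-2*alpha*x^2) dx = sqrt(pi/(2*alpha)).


integral |psi|^2 dx = A^2 * sqrt(pi/(2*alpha)) = 1
A^2 = sqrt(2*alpha/pi)
= sqrt(2 * 2.819 / pi)
= 1.339638
A = sqrt(1.339638)
= 1.1574

1.1574


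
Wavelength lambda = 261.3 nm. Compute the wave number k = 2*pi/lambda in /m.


k = 2 * pi / lambda
= 6.2832 / (261.3e-9)
= 6.2832 / 2.6130e-07
= 2.4046e+07 /m

2.4046e+07


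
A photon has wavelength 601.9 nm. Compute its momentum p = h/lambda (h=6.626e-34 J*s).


p = h / lambda
= 6.626e-34 / (601.9e-9)
= 6.626e-34 / 6.0190e-07
= 1.1008e-27 kg*m/s

1.1008e-27


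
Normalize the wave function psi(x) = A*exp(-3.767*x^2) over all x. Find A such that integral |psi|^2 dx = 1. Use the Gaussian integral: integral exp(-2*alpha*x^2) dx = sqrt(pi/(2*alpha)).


integral |psi|^2 dx = A^2 * sqrt(pi/(2*alpha)) = 1
A^2 = sqrt(2*alpha/pi)
= sqrt(2 * 3.767 / pi)
= 1.548595
A = sqrt(1.548595)
= 1.2444

1.2444


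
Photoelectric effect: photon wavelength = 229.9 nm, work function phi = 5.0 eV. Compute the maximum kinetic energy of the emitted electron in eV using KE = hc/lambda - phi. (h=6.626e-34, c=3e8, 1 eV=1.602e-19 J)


E_photon = hc / lambda
= (6.626e-34)(3e8) / (229.9e-9)
= 8.6464e-19 J
= 5.3972 eV
KE = E_photon - phi
= 5.3972 - 5.0
= 0.3972 eV

0.3972


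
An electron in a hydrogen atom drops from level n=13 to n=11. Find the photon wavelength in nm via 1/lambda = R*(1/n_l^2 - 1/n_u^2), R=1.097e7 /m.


1/lambda = R * (1/n_l^2 - 1/n_u^2)
= 1.097e7 * (1/11^2 - 1/13^2)
= 1.097e7 * (0.008264 - 0.005917)
= 1.097e7 * 0.002347
= 2.5750e+04 /m
lambda = 1 / 2.5750e+04 = 38835.0805 nm

38835.0805


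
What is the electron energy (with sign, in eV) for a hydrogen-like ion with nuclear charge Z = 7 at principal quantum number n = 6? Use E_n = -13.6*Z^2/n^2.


E_n = -13.6 * Z^2 / n^2
= -13.6 * 7^2 / 6^2
= -13.6 * 49 / 36
= -18.5111 eV

-18.5111


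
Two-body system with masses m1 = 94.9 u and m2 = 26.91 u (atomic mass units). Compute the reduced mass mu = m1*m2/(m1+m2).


mu = m1 * m2 / (m1 + m2)
= 94.9 * 26.91 / (94.9 + 26.91)
= 2553.759 / 121.81
= 20.9651 u

20.9651


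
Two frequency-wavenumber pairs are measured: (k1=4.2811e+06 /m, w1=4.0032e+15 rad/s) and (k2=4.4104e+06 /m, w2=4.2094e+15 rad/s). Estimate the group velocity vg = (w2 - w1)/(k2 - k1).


vg = (w2 - w1) / (k2 - k1)
= (4.2094e+15 - 4.0032e+15) / (4.4104e+06 - 4.2811e+06)
= 2.0620e+14 / 1.2930e+05
= 1.5947e+09 m/s

1.5947e+09


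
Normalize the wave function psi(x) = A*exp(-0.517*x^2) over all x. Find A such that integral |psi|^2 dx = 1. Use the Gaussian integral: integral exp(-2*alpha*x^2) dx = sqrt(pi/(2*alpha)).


integral |psi|^2 dx = A^2 * sqrt(pi/(2*alpha)) = 1
A^2 = sqrt(2*alpha/pi)
= sqrt(2 * 0.517 / pi)
= 0.573701
A = sqrt(0.573701)
= 0.7574

0.7574


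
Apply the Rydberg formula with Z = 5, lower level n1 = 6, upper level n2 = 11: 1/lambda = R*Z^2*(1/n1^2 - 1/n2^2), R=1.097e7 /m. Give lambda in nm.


1/lambda = R * Z^2 * (1/n1^2 - 1/n2^2)
= 1.097e7 * 5^2 * (1/6^2 - 1/11^2)
= 1.097e7 * 25 * (0.027778 - 0.008264)
= 5.3515e+06 /m
lambda = 1 / 5.3515e+06
= 186.8626 nm

186.8626


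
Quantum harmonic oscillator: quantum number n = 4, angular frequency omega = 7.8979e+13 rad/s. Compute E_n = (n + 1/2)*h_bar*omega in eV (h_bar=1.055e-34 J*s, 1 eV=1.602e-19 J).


E = (n + 1/2) * h_bar * omega
= (4 + 0.5) * 1.055e-34 * 7.8979e+13
= 4.5 * 8.3323e-21
= 3.7495e-20 J
= 0.2341 eV

0.2341


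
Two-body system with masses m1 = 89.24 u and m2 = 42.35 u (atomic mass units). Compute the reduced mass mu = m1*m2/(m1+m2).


mu = m1 * m2 / (m1 + m2)
= 89.24 * 42.35 / (89.24 + 42.35)
= 3779.314 / 131.59
= 28.7204 u

28.7204


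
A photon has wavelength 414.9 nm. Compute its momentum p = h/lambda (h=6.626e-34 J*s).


p = h / lambda
= 6.626e-34 / (414.9e-9)
= 6.626e-34 / 4.1490e-07
= 1.5970e-27 kg*m/s

1.5970e-27


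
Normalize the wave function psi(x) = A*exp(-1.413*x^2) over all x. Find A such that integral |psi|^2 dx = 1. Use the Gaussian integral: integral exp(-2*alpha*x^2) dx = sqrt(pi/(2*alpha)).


integral |psi|^2 dx = A^2 * sqrt(pi/(2*alpha)) = 1
A^2 = sqrt(2*alpha/pi)
= sqrt(2 * 1.413 / pi)
= 0.948443
A = sqrt(0.948443)
= 0.9739

0.9739


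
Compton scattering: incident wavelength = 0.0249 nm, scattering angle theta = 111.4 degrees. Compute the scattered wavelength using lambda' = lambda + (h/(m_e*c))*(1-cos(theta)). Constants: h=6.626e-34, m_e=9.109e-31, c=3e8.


Compton wavelength: h/(m_e*c) = 2.4247e-12 m
d_lambda = 2.4247e-12 * (1 - cos(111.4 deg))
= 2.4247e-12 * 1.364877
= 3.3094e-12 m = 0.003309 nm
lambda' = 0.0249 + 0.003309
= 0.028209 nm

0.028209


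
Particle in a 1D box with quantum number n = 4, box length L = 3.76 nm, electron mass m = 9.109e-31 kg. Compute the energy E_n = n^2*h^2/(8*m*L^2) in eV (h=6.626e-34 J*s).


E = n^2 * h^2 / (8 * m * L^2)
= 4^2 * (6.626e-34)^2 / (8 * 9.109e-31 * (3.76e-9)^2)
= 16 * 4.3904e-67 / (8 * 9.109e-31 * 1.4138e-17)
= 6.8185e-20 J
= 0.4256 eV

0.4256


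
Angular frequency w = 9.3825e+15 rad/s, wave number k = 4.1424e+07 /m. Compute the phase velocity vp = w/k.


vp = w / k
= 9.3825e+15 / 4.1424e+07
= 2.2650e+08 m/s

2.2650e+08


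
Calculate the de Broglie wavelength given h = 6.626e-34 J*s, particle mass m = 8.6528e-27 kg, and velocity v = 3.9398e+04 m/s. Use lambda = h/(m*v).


lambda = h / (m * v)
= 6.626e-34 / (8.6528e-27 * 3.9398e+04)
= 6.626e-34 / 3.4090e-22
= 1.9437e-12 m

1.9437e-12


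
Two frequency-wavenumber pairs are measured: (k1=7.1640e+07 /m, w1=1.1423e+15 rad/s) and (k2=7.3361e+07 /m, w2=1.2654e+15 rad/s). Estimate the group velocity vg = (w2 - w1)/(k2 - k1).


vg = (w2 - w1) / (k2 - k1)
= (1.2654e+15 - 1.1423e+15) / (7.3361e+07 - 7.1640e+07)
= 1.2310e+14 / 1.7210e+06
= 7.1528e+07 m/s

7.1528e+07


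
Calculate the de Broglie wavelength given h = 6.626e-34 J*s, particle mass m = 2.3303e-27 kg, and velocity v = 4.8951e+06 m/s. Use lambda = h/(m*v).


lambda = h / (m * v)
= 6.626e-34 / (2.3303e-27 * 4.8951e+06)
= 6.626e-34 / 1.1407e-20
= 5.8087e-14 m

5.8087e-14


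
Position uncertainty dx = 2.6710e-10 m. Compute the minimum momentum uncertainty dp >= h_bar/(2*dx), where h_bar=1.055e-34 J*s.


dp = h_bar / (2 * dx)
= 1.055e-34 / (2 * 2.6710e-10)
= 1.055e-34 / 5.3420e-10
= 1.9749e-25 kg*m/s

1.9749e-25


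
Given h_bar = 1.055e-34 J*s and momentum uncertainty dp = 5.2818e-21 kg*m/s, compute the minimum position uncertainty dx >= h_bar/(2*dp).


dx = h_bar / (2 * dp)
= 1.055e-34 / (2 * 5.2818e-21)
= 1.055e-34 / 1.0564e-20
= 9.9871e-15 m

9.9871e-15


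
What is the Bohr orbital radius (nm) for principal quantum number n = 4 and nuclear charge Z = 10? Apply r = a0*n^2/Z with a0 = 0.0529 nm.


r = a0 * n^2 / Z
= 0.0529 * 4^2 / 10
= 0.0529 * 16 / 10
= 0.0846 nm

0.0846


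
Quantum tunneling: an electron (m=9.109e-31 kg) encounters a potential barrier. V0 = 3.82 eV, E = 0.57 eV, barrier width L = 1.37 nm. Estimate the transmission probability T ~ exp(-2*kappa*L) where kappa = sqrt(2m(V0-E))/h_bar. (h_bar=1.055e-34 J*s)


V0 - E = 3.25 eV = 5.2065e-19 J
kappa = sqrt(2 * m * (V0-E)) / h_bar
= sqrt(2 * 9.109e-31 * 5.2065e-19) / 1.055e-34
= 9.2315e+09 /m
2*kappa*L = 2 * 9.2315e+09 * 1.37e-9
= 25.2942
T = exp(-25.2942) = 1.034802e-11

1.034802e-11


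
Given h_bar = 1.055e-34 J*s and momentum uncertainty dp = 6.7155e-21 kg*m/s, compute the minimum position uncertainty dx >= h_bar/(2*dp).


dx = h_bar / (2 * dp)
= 1.055e-34 / (2 * 6.7155e-21)
= 1.055e-34 / 1.3431e-20
= 7.8550e-15 m

7.8550e-15


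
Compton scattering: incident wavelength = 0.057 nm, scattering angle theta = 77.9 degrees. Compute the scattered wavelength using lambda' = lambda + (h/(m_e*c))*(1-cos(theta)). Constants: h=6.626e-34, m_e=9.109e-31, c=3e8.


Compton wavelength: h/(m_e*c) = 2.4247e-12 m
d_lambda = 2.4247e-12 * (1 - cos(77.9 deg))
= 2.4247e-12 * 0.790381
= 1.9164e-12 m = 0.001916 nm
lambda' = 0.057 + 0.001916
= 0.058916 nm

0.058916


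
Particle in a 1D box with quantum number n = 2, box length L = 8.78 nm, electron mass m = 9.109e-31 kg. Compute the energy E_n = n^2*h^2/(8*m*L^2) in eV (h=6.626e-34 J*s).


E = n^2 * h^2 / (8 * m * L^2)
= 2^2 * (6.626e-34)^2 / (8 * 9.109e-31 * (8.78e-9)^2)
= 4 * 4.3904e-67 / (8 * 9.109e-31 * 7.7088e-17)
= 3.1262e-21 J
= 0.0195 eV

0.0195


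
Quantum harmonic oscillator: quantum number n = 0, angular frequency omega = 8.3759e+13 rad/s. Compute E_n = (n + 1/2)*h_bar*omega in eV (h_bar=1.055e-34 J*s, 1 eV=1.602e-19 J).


E = (n + 1/2) * h_bar * omega
= (0 + 0.5) * 1.055e-34 * 8.3759e+13
= 0.5 * 8.8366e-21
= 4.4183e-21 J
= 0.0276 eV

0.0276


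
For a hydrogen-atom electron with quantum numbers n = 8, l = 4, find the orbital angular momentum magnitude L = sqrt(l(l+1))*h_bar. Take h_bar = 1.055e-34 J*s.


L = sqrt(l*(l+1)) * h_bar
= sqrt(4 * 5) * 1.055e-34
= sqrt(20) * 1.055e-34
= 4.4721 * 1.055e-34
= 4.7181e-34 J*s

4.7181e-34


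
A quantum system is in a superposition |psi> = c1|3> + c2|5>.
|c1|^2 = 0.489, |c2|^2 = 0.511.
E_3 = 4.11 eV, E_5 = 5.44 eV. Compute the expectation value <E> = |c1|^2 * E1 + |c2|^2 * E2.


<E> = |c1|^2 * E1 + |c2|^2 * E2
= 0.489 * 4.11 + 0.511 * 5.44
= 2.0098 + 2.7798
= 4.7896 eV

4.7896


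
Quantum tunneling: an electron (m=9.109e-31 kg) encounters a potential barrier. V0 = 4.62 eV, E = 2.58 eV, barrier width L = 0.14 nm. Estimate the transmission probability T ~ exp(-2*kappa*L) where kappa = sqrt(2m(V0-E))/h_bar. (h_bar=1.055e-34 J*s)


V0 - E = 2.04 eV = 3.2681e-19 J
kappa = sqrt(2 * m * (V0-E)) / h_bar
= sqrt(2 * 9.109e-31 * 3.2681e-19) / 1.055e-34
= 7.3138e+09 /m
2*kappa*L = 2 * 7.3138e+09 * 0.14e-9
= 2.0479
T = exp(-2.0479) = 1.290095e-01

1.290095e-01


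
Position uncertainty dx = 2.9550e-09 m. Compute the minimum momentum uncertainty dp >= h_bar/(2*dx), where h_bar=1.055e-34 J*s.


dp = h_bar / (2 * dx)
= 1.055e-34 / (2 * 2.9550e-09)
= 1.055e-34 / 5.9100e-09
= 1.7851e-26 kg*m/s

1.7851e-26


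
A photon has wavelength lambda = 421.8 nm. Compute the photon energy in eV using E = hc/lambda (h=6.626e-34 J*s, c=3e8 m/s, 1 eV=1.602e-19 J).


E = hc / lambda
= (6.626e-34)(3e8) / (421.8e-9)
= 1.9878e-25 / 4.2180e-07
= 4.7127e-19 J
Converting to eV: 4.7127e-19 / 1.602e-19
= 2.9417 eV

2.9417


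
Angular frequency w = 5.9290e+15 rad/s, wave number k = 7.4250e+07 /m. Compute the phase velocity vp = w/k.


vp = w / k
= 5.9290e+15 / 7.4250e+07
= 7.9852e+07 m/s

7.9852e+07


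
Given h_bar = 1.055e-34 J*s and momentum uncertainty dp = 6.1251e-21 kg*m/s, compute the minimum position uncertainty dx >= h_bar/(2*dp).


dx = h_bar / (2 * dp)
= 1.055e-34 / (2 * 6.1251e-21)
= 1.055e-34 / 1.2250e-20
= 8.6121e-15 m

8.6121e-15


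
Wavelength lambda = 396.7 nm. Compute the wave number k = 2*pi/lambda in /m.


k = 2 * pi / lambda
= 6.2832 / (396.7e-9)
= 6.2832 / 3.9670e-07
= 1.5839e+07 /m

1.5839e+07


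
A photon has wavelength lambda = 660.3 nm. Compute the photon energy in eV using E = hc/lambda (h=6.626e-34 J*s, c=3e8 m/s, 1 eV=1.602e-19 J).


E = hc / lambda
= (6.626e-34)(3e8) / (660.3e-9)
= 1.9878e-25 / 6.6030e-07
= 3.0104e-19 J
Converting to eV: 3.0104e-19 / 1.602e-19
= 1.8792 eV

1.8792


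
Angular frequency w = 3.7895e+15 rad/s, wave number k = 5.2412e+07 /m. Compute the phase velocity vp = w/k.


vp = w / k
= 3.7895e+15 / 5.2412e+07
= 7.2302e+07 m/s

7.2302e+07


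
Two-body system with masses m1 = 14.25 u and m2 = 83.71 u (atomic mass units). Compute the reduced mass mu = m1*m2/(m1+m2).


mu = m1 * m2 / (m1 + m2)
= 14.25 * 83.71 / (14.25 + 83.71)
= 1192.8675 / 97.96
= 12.1771 u

12.1771


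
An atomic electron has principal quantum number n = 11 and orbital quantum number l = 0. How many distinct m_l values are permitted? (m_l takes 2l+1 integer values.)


m_l ranges from -l to +l in integer steps
So m_l goes from -0 to +0
Count = 2l + 1 = 2*0 + 1
= 1

1


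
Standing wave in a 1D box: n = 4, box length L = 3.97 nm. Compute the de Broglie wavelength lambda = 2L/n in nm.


lambda = 2L / n
= 2 * 3.97 / 4
= 7.94 / 4
= 1.985 nm

1.985


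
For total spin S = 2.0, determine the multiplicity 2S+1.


Spin multiplicity = 2S + 1
= 2 * 2.0 + 1
= 4.0 + 1
= 5

5


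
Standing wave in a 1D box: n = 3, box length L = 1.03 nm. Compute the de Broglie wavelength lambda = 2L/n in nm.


lambda = 2L / n
= 2 * 1.03 / 3
= 2.06 / 3
= 0.6867 nm

0.6867


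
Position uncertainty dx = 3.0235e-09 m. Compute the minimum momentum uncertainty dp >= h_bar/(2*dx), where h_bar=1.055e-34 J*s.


dp = h_bar / (2 * dx)
= 1.055e-34 / (2 * 3.0235e-09)
= 1.055e-34 / 6.0470e-09
= 1.7447e-26 kg*m/s

1.7447e-26


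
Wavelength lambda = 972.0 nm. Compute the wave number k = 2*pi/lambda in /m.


k = 2 * pi / lambda
= 6.2832 / (972.0e-9)
= 6.2832 / 9.7200e-07
= 6.4642e+06 /m

6.4642e+06


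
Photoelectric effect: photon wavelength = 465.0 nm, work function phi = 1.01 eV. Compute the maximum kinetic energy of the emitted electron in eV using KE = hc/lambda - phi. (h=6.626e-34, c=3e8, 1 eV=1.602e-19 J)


E_photon = hc / lambda
= (6.626e-34)(3e8) / (465.0e-9)
= 4.2748e-19 J
= 2.6684 eV
KE = E_photon - phi
= 2.6684 - 1.01
= 1.6584 eV

1.6584


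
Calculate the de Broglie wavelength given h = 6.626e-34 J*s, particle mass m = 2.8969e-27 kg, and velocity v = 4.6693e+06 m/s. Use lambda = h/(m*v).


lambda = h / (m * v)
= 6.626e-34 / (2.8969e-27 * 4.6693e+06)
= 6.626e-34 / 1.3526e-20
= 4.8985e-14 m

4.8985e-14


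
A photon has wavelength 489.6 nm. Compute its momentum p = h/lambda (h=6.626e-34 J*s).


p = h / lambda
= 6.626e-34 / (489.6e-9)
= 6.626e-34 / 4.8960e-07
= 1.3533e-27 kg*m/s

1.3533e-27


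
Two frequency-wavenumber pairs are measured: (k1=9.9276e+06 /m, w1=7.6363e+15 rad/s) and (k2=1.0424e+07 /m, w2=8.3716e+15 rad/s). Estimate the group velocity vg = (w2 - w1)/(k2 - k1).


vg = (w2 - w1) / (k2 - k1)
= (8.3716e+15 - 7.6363e+15) / (1.0424e+07 - 9.9276e+06)
= 7.3530e+14 / 4.9640e+05
= 1.4813e+09 m/s

1.4813e+09


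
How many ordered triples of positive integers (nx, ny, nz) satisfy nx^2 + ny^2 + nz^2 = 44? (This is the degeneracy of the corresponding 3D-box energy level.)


Enumerate all (nx, ny, nz) with nx^2 + ny^2 + nz^2 = 44:
(2,2,6)
(2,6,2)
(6,2,2)
Total degeneracy = 3

3


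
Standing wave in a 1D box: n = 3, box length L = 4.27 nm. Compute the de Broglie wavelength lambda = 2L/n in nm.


lambda = 2L / n
= 2 * 4.27 / 3
= 8.54 / 3
= 2.8467 nm

2.8467


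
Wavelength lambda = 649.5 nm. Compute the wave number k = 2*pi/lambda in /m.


k = 2 * pi / lambda
= 6.2832 / (649.5e-9)
= 6.2832 / 6.4950e-07
= 9.6739e+06 /m

9.6739e+06


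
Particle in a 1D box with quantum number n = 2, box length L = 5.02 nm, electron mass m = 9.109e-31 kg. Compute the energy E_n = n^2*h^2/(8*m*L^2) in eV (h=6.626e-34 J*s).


E = n^2 * h^2 / (8 * m * L^2)
= 2^2 * (6.626e-34)^2 / (8 * 9.109e-31 * (5.02e-9)^2)
= 4 * 4.3904e-67 / (8 * 9.109e-31 * 2.5200e-17)
= 9.5630e-21 J
= 0.0597 eV

0.0597


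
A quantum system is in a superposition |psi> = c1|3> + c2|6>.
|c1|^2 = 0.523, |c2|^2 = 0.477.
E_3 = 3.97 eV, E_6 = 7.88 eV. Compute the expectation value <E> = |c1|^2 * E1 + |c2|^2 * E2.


<E> = |c1|^2 * E1 + |c2|^2 * E2
= 0.523 * 3.97 + 0.477 * 7.88
= 2.0763 + 3.7588
= 5.8351 eV

5.8351


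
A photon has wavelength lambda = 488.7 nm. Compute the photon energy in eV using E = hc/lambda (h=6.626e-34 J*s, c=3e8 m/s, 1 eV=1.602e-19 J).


E = hc / lambda
= (6.626e-34)(3e8) / (488.7e-9)
= 1.9878e-25 / 4.8870e-07
= 4.0675e-19 J
Converting to eV: 4.0675e-19 / 1.602e-19
= 2.539 eV

2.539


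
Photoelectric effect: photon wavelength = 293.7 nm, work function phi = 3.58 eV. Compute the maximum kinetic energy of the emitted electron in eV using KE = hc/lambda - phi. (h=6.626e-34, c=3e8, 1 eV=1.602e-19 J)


E_photon = hc / lambda
= (6.626e-34)(3e8) / (293.7e-9)
= 6.7681e-19 J
= 4.2248 eV
KE = E_photon - phi
= 4.2248 - 3.58
= 0.6448 eV

0.6448


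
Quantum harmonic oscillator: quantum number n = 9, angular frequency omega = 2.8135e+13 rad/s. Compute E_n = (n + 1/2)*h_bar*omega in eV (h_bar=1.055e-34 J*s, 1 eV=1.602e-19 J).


E = (n + 1/2) * h_bar * omega
= (9 + 0.5) * 1.055e-34 * 2.8135e+13
= 9.5 * 2.9682e-21
= 2.8198e-20 J
= 0.176 eV

0.176


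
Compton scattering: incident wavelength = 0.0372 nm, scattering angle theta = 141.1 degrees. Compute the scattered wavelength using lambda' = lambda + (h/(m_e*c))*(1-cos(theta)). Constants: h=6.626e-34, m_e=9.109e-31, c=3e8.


Compton wavelength: h/(m_e*c) = 2.4247e-12 m
d_lambda = 2.4247e-12 * (1 - cos(141.1 deg))
= 2.4247e-12 * 1.778243
= 4.3117e-12 m = 0.004312 nm
lambda' = 0.0372 + 0.004312
= 0.041512 nm

0.041512


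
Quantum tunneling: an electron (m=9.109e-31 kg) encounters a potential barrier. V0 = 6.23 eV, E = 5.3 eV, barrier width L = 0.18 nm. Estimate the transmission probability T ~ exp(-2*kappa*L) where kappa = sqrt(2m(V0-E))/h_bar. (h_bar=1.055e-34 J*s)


V0 - E = 0.93 eV = 1.4899e-19 J
kappa = sqrt(2 * m * (V0-E)) / h_bar
= sqrt(2 * 9.109e-31 * 1.4899e-19) / 1.055e-34
= 4.9382e+09 /m
2*kappa*L = 2 * 4.9382e+09 * 0.18e-9
= 1.7778
T = exp(-1.7778) = 1.690163e-01

1.690163e-01


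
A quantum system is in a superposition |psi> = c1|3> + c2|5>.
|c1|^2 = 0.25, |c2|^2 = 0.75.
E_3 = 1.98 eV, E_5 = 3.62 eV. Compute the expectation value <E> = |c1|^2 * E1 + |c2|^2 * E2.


<E> = |c1|^2 * E1 + |c2|^2 * E2
= 0.25 * 1.98 + 0.75 * 3.62
= 0.495 + 2.715
= 3.21 eV

3.21


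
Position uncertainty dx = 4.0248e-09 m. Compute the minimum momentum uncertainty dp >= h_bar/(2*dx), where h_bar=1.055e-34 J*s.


dp = h_bar / (2 * dx)
= 1.055e-34 / (2 * 4.0248e-09)
= 1.055e-34 / 8.0496e-09
= 1.3106e-26 kg*m/s

1.3106e-26


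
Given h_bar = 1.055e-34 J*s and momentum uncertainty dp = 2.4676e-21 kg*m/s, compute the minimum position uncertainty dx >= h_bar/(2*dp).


dx = h_bar / (2 * dp)
= 1.055e-34 / (2 * 2.4676e-21)
= 1.055e-34 / 4.9352e-21
= 2.1377e-14 m

2.1377e-14


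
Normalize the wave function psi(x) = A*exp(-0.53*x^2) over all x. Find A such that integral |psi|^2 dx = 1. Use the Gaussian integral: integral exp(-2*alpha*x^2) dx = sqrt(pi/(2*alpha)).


integral |psi|^2 dx = A^2 * sqrt(pi/(2*alpha)) = 1
A^2 = sqrt(2*alpha/pi)
= sqrt(2 * 0.53 / pi)
= 0.580869
A = sqrt(0.580869)
= 0.7621

0.7621
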